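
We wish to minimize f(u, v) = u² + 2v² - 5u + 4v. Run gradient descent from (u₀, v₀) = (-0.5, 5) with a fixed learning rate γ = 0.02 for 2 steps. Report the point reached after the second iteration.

(-0.2648, 4.0784)

∇f = (2u - 5, 4v + 4)
(u₁, v₁) = (-0.5, 5) − 0.02·(-6, 24) = (-0.38, 4.52)
(u₂, v₂) = (-0.38, 4.52) − 0.02·(-5.76, 22.08) = (-0.2648, 4.0784)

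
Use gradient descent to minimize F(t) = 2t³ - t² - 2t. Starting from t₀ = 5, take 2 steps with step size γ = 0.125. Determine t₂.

-127.609375

F′(t) = 6t² - 2t - 2
t₁ = 5 − 0.125·138 = -12.25
t₂ = -12.25 − 0.125·922.875 = -127.609375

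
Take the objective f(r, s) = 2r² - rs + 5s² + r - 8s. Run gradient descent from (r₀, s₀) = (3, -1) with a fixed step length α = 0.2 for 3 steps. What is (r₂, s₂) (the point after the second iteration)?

(0.48, -1.56)

∇f = (4r - s + 1, -r + 10s - 8)
(r₁, s₁) = (3, -1) − 0.2·(14, -21) = (0.2, 3.2)
(r₂, s₂) = (0.2, 3.2) − 0.2·(-1.4, 23.8) = (0.48, -1.56)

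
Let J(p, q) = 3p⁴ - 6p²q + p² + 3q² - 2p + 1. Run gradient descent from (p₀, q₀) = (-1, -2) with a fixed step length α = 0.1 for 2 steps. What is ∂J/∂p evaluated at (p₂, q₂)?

-339256.362496

∇J = (12p³ - 12pq + 2p - 2, -6p² + 6q)
Step 1: at (-1, -2), ∇J = (-40, -18) → (-1, -2) − 0.1·(-40, -18) = (3, -0.2)
Step 2: at (3, -0.2), ∇J = (335.2, -55.2) → (3, -0.2) − 0.1·(335.2, -55.2) = (-30.52, 5.32)
∂J/∂p at (-30.52, 5.32) = -339256.362496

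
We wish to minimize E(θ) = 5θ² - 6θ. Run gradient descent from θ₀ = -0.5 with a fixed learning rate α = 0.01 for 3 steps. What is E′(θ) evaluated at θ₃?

-8.019

E′(θ) = 10θ - 6
θ₁ = -0.5 − 0.01·(-11) = -0.39
θ₂ = -0.39 − 0.01·(-9.9) = -0.291
θ₃ = -0.291 − 0.01·(-8.91) = -0.2019
E′(θ) at (-0.2019) = -8.019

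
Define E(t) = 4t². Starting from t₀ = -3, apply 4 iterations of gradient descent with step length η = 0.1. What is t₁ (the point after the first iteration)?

-0.6

E′(t) = 8t
t₁ = -3 − 0.1·(-24) = -0.6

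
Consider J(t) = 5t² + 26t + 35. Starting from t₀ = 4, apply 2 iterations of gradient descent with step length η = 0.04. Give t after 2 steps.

J′(t) = 10t + 26
t₁ = 4 − 0.04·66 = 1.36
t₂ = 1.36 − 0.04·39.6 = -0.224

-0.224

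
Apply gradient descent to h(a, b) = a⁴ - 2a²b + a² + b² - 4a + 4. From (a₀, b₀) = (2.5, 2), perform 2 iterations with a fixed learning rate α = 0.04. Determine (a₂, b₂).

∇h = (4a³ - 4ab + 2a - 4, -2a² + 2b)
(a₁, b₁) = (2.5, 2) − 0.04·(43.5, -8.5) = (0.76, 2.34)
(a₂, b₂) = (0.76, 2.34) − 0.04·(-7.837696, 3.5248) = (1.07350784, 2.199008)

(1.07350784, 2.199008)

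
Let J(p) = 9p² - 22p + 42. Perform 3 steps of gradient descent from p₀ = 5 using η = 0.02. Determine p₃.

J′(p) = 18p - 22
Step 1: J′(5) = 68; p₁ = 5 − 0.02·68 = 3.64
Step 2: J′(3.64) = 43.52; p₂ = 3.64 − 0.02·43.52 = 2.7696
Step 3: J′(2.7696) = 27.8528; p₃ = 2.7696 − 0.02·27.8528 = 2.212544

2.212544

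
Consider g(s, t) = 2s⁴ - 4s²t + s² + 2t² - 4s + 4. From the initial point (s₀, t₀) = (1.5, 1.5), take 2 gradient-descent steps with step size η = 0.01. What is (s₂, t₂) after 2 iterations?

(1.37634496, 1.549456)

∇g = (8s³ - 8st + 2s - 4, -4s² + 4t)
(s₁, t₁) = (1.5, 1.5) − 0.01·(8, -3) = (1.42, 1.53)
(s₂, t₂) = (1.42, 1.53) − 0.01·(4.365504, -1.9456) = (1.37634496, 1.549456)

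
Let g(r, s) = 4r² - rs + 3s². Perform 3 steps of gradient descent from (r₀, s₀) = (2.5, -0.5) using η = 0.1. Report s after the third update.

∇g = (8r - s, -r + 6s)
(r₁, s₁) = (2.5, -0.5) − 0.1·(20.5, -5.5) = (0.45, 0.05)
(r₂, s₂) = (0.45, 0.05) − 0.1·(3.55, -0.15) = (0.095, 0.065)
(r₃, s₃) = (0.095, 0.065) − 0.1·(0.695, 0.295) = (0.0255, 0.0355)
s = 0.0355

0.0355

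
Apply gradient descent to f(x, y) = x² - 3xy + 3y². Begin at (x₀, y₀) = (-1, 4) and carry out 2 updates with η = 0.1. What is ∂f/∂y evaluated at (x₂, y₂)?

∇f = (2x - 3y, -3x + 6y)
Step 1: at (-1, 4), ∇f = (-14, 27) → (-1, 4) − 0.1·(-14, 27) = (0.4, 1.3)
Step 2: at (0.4, 1.3), ∇f = (-3.1, 6.6) → (0.4, 1.3) − 0.1·(-3.1, 6.6) = (0.71, 0.64)
∂f/∂y at (0.71, 0.64) = 1.71

1.71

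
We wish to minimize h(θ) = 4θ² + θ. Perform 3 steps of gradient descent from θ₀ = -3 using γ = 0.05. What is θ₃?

h′(θ) = 8θ + 1
Step 1: h′(-3) = -23; θ₁ = -3 − 0.05·(-23) = -1.85
Step 2: h′(-1.85) = -13.8; θ₂ = -1.85 − 0.05·(-13.8) = -1.16
Step 3: h′(-1.16) = -8.28; θ₃ = -1.16 − 0.05·(-8.28) = -0.746

-0.746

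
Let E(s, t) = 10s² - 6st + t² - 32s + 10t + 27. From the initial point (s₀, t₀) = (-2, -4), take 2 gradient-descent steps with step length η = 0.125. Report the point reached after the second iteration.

(-6.3125, -2.5625)

∇E = (20s - 6t - 32, -6s + 2t + 10)
Step 1: at (-2, -4), ∇E = (-48, 14) → (-2, -4) − 0.125·(-48, 14) = (4, -5.75)
Step 2: at (4, -5.75), ∇E = (82.5, -25.5) → (4, -5.75) − 0.125·(82.5, -25.5) = (-6.3125, -2.5625)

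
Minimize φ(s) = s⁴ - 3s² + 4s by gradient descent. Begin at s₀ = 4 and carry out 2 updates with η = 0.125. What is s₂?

8245.5625

φ′(s) = 4s³ - 6s + 4
Step 1: φ′(4) = 236; s₁ = 4 − 0.125·236 = -25.5
Step 2: φ′(-25.5) = -66168.5; s₂ = -25.5 − 0.125·(-66168.5) = 8245.5625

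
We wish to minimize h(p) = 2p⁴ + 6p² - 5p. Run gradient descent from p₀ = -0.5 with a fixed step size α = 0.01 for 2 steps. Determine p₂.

h′(p) = 8p³ + 12p - 5
Step 1: h′(-0.5) = -12; p₁ = -0.5 − 0.01·(-12) = -0.38
Step 2: h′(-0.38) = -9.998976; p₂ = -0.38 − 0.01·(-9.998976) = -0.28001024

-0.28001024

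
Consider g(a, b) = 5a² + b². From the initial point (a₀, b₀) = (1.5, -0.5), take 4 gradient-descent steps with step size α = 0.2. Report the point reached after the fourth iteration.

(1.5, -0.0648)

∇g = (10a, 2b)
Step 1: at (1.5, -0.5), ∇g = (15, -1) → (1.5, -0.5) − 0.2·(15, -1) = (-1.5, -0.3)
Step 2: at (-1.5, -0.3), ∇g = (-15, -0.6) → (-1.5, -0.3) − 0.2·(-15, -0.6) = (1.5, -0.18)
Step 3: at (1.5, -0.18), ∇g = (15, -0.36) → (1.5, -0.18) − 0.2·(15, -0.36) = (-1.5, -0.108)
Step 4: at (-1.5, -0.108), ∇g = (-15, -0.216) → (-1.5, -0.108) − 0.2·(-15, -0.216) = (1.5, -0.0648)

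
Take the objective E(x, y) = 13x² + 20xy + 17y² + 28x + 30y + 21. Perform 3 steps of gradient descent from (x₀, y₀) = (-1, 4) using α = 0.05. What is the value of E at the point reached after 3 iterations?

3329.276546

∇E = (26x + 20y + 28, 20x + 34y + 30)
Step 1: at (-1, 4), ∇E = (82, 146) → (-1, 4) − 0.05·(82, 146) = (-5.1, -3.3)
Step 2: at (-5.1, -3.3), ∇E = (-170.6, -184.2) → (-5.1, -3.3) − 0.05·(-170.6, -184.2) = (3.43, 5.91)
Step 3: at (3.43, 5.91), ∇E = (235.38, 299.54) → (3.43, 5.91) − 0.05·(235.38, 299.54) = (-8.339, -9.067)
E(-8.339, -9.067) = 3329.276546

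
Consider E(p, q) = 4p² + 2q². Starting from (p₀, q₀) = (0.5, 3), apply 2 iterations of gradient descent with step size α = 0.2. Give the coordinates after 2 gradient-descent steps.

∇E = (8p, 4q)
(p₁, q₁) = (0.5, 3) − 0.2·(4, 12) = (-0.3, 0.6)
(p₂, q₂) = (-0.3, 0.6) − 0.2·(-2.4, 2.4) = (0.18, 0.12)

(0.18, 0.12)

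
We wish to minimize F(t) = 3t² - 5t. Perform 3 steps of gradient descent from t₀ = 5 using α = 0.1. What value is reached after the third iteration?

1.1

F′(t) = 6t - 5
t₁ = 5 − 0.1·25 = 2.5
t₂ = 2.5 − 0.1·10 = 1.5
t₃ = 1.5 − 0.1·4 = 1.1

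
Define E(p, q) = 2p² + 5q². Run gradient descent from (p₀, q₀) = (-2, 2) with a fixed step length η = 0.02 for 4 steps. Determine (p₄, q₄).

∇E = (4p, 10q)
(p₁, q₁) = (-2, 2) − 0.02·(-8, 20) = (-1.84, 1.6)
(p₂, q₂) = (-1.84, 1.6) − 0.02·(-7.36, 16) = (-1.6928, 1.28)
(p₃, q₃) = (-1.6928, 1.28) − 0.02·(-6.7712, 12.8) = (-1.557376, 1.024)
(p₄, q₄) = (-1.557376, 1.024) − 0.02·(-6.229504, 10.24) = (-1.43278592, 0.8192)

(-1.43278592, 0.8192)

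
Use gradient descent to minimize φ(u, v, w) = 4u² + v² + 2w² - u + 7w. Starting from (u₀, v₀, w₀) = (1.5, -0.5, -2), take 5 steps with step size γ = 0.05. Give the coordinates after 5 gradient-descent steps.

∇φ = (8u - 1, 2v, 4w + 7)
(u₁, v₁, w₁) = (1.5, -0.5, -2) − 0.05·(11, -1, -1) = (0.95, -0.45, -1.95)
(u₂, v₂, w₂) = (0.95, -0.45, -1.95) − 0.05·(6.6, -0.9, -0.8) = (0.62, -0.405, -1.91)
(u₃, v₃, w₃) = (0.62, -0.405, -1.91) − 0.05·(3.96, -0.81, -0.64) = (0.422, -0.3645, -1.878)
(u₄, v₄, w₄) = (0.422, -0.3645, -1.878) − 0.05·(2.376, -0.729, -0.512) = (0.3032, -0.32805, -1.8524)
(u₅, v₅, w₅) = (0.3032, -0.32805, -1.8524) − 0.05·(1.4256, -0.6561, -0.4096) = (0.23192, -0.295245, -1.83192)

(0.23192, -0.295245, -1.83192)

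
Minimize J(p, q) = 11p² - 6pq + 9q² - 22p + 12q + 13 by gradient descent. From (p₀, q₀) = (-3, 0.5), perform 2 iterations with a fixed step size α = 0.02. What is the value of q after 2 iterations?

∇J = (22p - 6q - 22, -6p + 18q + 12)
Step 1: at (-3, 0.5), ∇J = (-91, 39) → (-3, 0.5) − 0.02·(-91, 39) = (-1.18, -0.28)
Step 2: at (-1.18, -0.28), ∇J = (-46.28, 14.04) → (-1.18, -0.28) − 0.02·(-46.28, 14.04) = (-0.2544, -0.5608)
q = -0.5608

-0.5608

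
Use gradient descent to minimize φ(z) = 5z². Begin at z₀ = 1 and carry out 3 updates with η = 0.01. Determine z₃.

0.729

φ′(z) = 10z
z₁ = 1 − 0.01·10 = 0.9
z₂ = 0.9 − 0.01·9 = 0.81
z₃ = 0.81 − 0.01·8.1 = 0.729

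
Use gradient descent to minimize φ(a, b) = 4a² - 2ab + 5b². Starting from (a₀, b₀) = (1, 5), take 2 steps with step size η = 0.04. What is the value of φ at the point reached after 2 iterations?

∇φ = (8a - 2b, -2a + 10b)
(a₁, b₁) = (1, 5) − 0.04·(-2, 48) = (1.08, 3.08)
(a₂, b₂) = (1.08, 3.08) − 0.04·(2.48, 28.64) = (0.9808, 1.9344)
φ(0.9808, 1.9344) = 18.76287232

18.76287232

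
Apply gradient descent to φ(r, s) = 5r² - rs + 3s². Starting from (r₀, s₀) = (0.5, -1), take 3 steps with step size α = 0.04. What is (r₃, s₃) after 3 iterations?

(0.05376, -0.414464)

∇φ = (10r - s, -r + 6s)
(r₁, s₁) = (0.5, -1) − 0.04·(6, -6.5) = (0.26, -0.74)
(r₂, s₂) = (0.26, -0.74) − 0.04·(3.34, -4.7) = (0.1264, -0.552)
(r₃, s₃) = (0.1264, -0.552) − 0.04·(1.816, -3.4384) = (0.05376, -0.414464)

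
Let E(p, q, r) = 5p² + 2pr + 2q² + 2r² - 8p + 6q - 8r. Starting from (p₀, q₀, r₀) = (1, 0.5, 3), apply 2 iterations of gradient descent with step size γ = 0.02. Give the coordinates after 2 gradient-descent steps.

∇E = (10p + 2r - 8, 4q + 6, 2p + 4r - 8)
Step 1: at (1, 0.5, 3), ∇E = (8, 8, 6) → (1, 0.5, 3) − 0.02·(8, 8, 6) = (0.84, 0.34, 2.88)
Step 2: at (0.84, 0.34, 2.88), ∇E = (6.16, 7.36, 5.2) → (0.84, 0.34, 2.88) − 0.02·(6.16, 7.36, 5.2) = (0.7168, 0.1928, 2.776)

(0.7168, 0.1928, 2.776)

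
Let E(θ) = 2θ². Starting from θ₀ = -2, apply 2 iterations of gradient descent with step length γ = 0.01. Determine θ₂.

E′(θ) = 4θ
θ₁ = -2 − 0.01·(-8) = -1.92
θ₂ = -1.92 − 0.01·(-7.68) = -1.8432

-1.8432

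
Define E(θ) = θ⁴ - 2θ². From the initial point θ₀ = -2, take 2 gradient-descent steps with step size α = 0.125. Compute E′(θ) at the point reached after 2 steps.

0

E′(θ) = 4θ³ - 4θ
Step 1: E′(-2) = -24; θ₁ = -2 − 0.125·(-24) = 1
Step 2: E′(1) = 0; θ₂ = 1 − 0.125·0 = 1
E′(θ) at (1) = 0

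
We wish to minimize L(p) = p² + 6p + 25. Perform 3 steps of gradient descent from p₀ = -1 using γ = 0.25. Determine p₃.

L′(p) = 2p + 6
Step 1: L′(-1) = 4; p₁ = -1 − 0.25·4 = -2
Step 2: L′(-2) = 2; p₂ = -2 − 0.25·2 = -2.5
Step 3: L′(-2.5) = 1; p₃ = -2.5 − 0.25·1 = -2.75

-2.75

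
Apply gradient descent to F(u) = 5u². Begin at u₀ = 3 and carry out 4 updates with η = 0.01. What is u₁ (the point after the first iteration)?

F′(u) = 10u
u₁ = 3 − 0.01·30 = 2.7

2.7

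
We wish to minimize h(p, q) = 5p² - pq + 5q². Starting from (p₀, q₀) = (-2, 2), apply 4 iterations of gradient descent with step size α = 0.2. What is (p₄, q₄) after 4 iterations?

∇h = (10p - q, -p + 10q)
(p₁, q₁) = (-2, 2) − 0.2·(-22, 22) = (2.4, -2.4)
(p₂, q₂) = (2.4, -2.4) − 0.2·(26.4, -26.4) = (-2.88, 2.88)
(p₃, q₃) = (-2.88, 2.88) − 0.2·(-31.68, 31.68) = (3.456, -3.456)
(p₄, q₄) = (3.456, -3.456) − 0.2·(38.016, -38.016) = (-4.1472, 4.1472)

(-4.1472, 4.1472)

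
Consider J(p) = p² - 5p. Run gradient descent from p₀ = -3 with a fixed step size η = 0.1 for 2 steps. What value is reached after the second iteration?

J′(p) = 2p - 5
Step 1: J′(-3) = -11; p₁ = -3 − 0.1·(-11) = -1.9
Step 2: J′(-1.9) = -8.8; p₂ = -1.9 − 0.1·(-8.8) = -1.02

-1.02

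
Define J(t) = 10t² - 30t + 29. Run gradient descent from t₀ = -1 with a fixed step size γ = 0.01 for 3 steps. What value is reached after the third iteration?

0.22

J′(t) = 20t - 30
t₁ = -1 − 0.01·(-50) = -0.5
t₂ = -0.5 − 0.01·(-40) = -0.1
t₃ = -0.1 − 0.01·(-32) = 0.22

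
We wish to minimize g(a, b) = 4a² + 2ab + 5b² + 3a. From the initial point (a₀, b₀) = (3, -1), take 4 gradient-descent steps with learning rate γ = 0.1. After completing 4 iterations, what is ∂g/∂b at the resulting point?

-0.1328

∇g = (8a + 2b + 3, 2a + 10b)
(a₁, b₁) = (3, -1) − 0.1·(25, -4) = (0.5, -0.6)
(a₂, b₂) = (0.5, -0.6) − 0.1·(5.8, -5) = (-0.08, -0.1)
(a₃, b₃) = (-0.08, -0.1) − 0.1·(2.16, -1.16) = (-0.296, 0.016)
(a₄, b₄) = (-0.296, 0.016) − 0.1·(0.664, -0.432) = (-0.3624, 0.0592)
∂g/∂b at (-0.3624, 0.0592) = -0.1328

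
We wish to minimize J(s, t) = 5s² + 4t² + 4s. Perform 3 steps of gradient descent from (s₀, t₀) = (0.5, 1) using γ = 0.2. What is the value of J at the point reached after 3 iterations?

∇J = (10s + 4, 8t)
Step 1: at (0.5, 1), ∇J = (9, 8) → (0.5, 1) − 0.2·(9, 8) = (-1.3, -0.6)
Step 2: at (-1.3, -0.6), ∇J = (-9, -4.8) → (-1.3, -0.6) − 0.2·(-9, -4.8) = (0.5, 0.36)
Step 3: at (0.5, 0.36), ∇J = (9, 2.88) → (0.5, 0.36) − 0.2·(9, 2.88) = (-1.3, -0.216)
J(-1.3, -0.216) = 3.436624

3.436624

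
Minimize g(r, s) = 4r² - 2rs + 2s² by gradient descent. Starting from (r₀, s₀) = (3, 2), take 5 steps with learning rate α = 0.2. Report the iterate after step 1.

∇g = (8r - 2s, -2r + 4s)
(r₁, s₁) = (3, 2) − 0.2·(20, 2) = (-1, 1.6)

(-1, 1.6)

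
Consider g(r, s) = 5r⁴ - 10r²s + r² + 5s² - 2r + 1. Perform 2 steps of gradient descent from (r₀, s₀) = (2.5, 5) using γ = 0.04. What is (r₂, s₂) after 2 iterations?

(-0.5570176, 3.30576)

∇g = (20r³ - 20rs + 2r - 2, -10r² + 10s)
Step 1: at (2.5, 5), ∇g = (65.5, -12.5) → (2.5, 5) − 0.04·(65.5, -12.5) = (-0.12, 5.5)
Step 2: at (-0.12, 5.5), ∇g = (10.92544, 54.856) → (-0.12, 5.5) − 0.04·(10.92544, 54.856) = (-0.5570176, 3.30576)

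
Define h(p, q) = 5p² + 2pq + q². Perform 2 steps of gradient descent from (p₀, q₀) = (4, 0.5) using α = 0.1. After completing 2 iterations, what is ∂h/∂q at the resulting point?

-0.44

∇h = (10p + 2q, 2p + 2q)
(p₁, q₁) = (4, 0.5) − 0.1·(41, 9) = (-0.1, -0.4)
(p₂, q₂) = (-0.1, -0.4) − 0.1·(-1.8, -1) = (0.08, -0.3)
∂h/∂q at (0.08, -0.3) = -0.44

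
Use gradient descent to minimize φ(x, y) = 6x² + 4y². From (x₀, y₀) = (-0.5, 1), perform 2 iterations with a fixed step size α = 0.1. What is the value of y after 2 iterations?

0.04

∇φ = (12x, 8y)
Step 1: at (-0.5, 1), ∇φ = (-6, 8) → (-0.5, 1) − 0.1·(-6, 8) = (0.1, 0.2)
Step 2: at (0.1, 0.2), ∇φ = (1.2, 1.6) → (0.1, 0.2) − 0.1·(1.2, 1.6) = (-0.02, 0.04)
y = 0.04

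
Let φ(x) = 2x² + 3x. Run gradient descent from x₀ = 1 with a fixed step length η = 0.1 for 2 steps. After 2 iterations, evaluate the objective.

φ′(x) = 4x + 3
x₁ = 1 − 0.1·7 = 0.3
x₂ = 0.3 − 0.1·4.2 = -0.12
φ(-0.12) = -0.3312

-0.3312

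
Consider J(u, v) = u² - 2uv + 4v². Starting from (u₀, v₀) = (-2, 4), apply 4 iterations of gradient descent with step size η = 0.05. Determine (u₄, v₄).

∇J = (2u - 2v, -2u + 8v)
(u₁, v₁) = (-2, 4) − 0.05·(-12, 36) = (-1.4, 2.2)
(u₂, v₂) = (-1.4, 2.2) − 0.05·(-7.2, 20.4) = (-1.04, 1.18)
(u₃, v₃) = (-1.04, 1.18) − 0.05·(-4.44, 11.52) = (-0.818, 0.604)
(u₄, v₄) = (-0.818, 0.604) − 0.05·(-2.844, 6.468) = (-0.6758, 0.2806)

(-0.6758, 0.2806)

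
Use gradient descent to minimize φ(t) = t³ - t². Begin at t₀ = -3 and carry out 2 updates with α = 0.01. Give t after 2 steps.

-3.729267

φ′(t) = 3t² - 2t
t₁ = -3 − 0.01·33 = -3.33
t₂ = -3.33 − 0.01·39.9267 = -3.729267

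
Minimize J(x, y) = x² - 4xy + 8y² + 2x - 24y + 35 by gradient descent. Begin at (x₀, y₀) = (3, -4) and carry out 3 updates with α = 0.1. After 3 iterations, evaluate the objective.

∇J = (2x - 4y + 2, -4x + 16y - 24)
(x₁, y₁) = (3, -4) − 0.1·(24, -100) = (0.6, 6)
(x₂, y₂) = (0.6, 6) − 0.1·(-20.8, 69.6) = (2.68, -0.96)
(x₃, y₃) = (2.68, -0.96) − 0.1·(11.2, -50.08) = (1.56, 4.048)
J(1.56, 4.048) = 49.232512

49.232512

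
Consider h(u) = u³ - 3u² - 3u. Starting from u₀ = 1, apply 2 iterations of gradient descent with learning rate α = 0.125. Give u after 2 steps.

h′(u) = 3u² - 6u - 3
Step 1: h′(1) = -6; u₁ = 1 − 0.125·(-6) = 1.75
Step 2: h′(1.75) = -4.3125; u₂ = 1.75 − 0.125·(-4.3125) = 2.2890625

2.2890625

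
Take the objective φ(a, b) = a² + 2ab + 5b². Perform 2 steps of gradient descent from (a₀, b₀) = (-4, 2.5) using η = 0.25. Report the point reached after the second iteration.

(-0.75, 4.25)

∇φ = (2a + 2b, 2a + 10b)
Step 1: at (-4, 2.5), ∇φ = (-3, 17) → (-4, 2.5) − 0.25·(-3, 17) = (-3.25, -1.75)
Step 2: at (-3.25, -1.75), ∇φ = (-10, -24) → (-3.25, -1.75) − 0.25·(-10, -24) = (-0.75, 4.25)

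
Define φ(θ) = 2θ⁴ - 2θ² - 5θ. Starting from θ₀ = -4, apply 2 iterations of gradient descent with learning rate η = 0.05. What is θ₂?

-3705.41305

φ′(θ) = 8θ³ - 4θ - 5
θ₁ = -4 − 0.05·(-501) = 21.05
θ₂ = 21.05 − 0.05·74529.261 = -3705.41305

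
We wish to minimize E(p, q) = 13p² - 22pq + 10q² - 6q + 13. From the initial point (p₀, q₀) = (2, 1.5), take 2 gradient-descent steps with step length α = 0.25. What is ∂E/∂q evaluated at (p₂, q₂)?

-1917.75

∇E = (26p - 22q, -22p + 20q - 6)
Step 1: at (2, 1.5), ∇E = (19, -20) → (2, 1.5) − 0.25·(19, -20) = (-2.75, 6.5)
Step 2: at (-2.75, 6.5), ∇E = (-214.5, 184.5) → (-2.75, 6.5) − 0.25·(-214.5, 184.5) = (50.875, -39.625)
∂E/∂q at (50.875, -39.625) = -1917.75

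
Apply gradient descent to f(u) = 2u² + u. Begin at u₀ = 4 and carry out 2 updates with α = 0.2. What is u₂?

-0.08

f′(u) = 4u + 1
Step 1: f′(4) = 17; u₁ = 4 − 0.2·17 = 0.6
Step 2: f′(0.6) = 3.4; u₂ = 0.6 − 0.2·3.4 = -0.08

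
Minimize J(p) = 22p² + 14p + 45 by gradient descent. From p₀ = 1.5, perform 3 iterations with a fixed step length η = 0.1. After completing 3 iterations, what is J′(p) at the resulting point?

-3144.32

J′(p) = 44p + 14
Step 1: J′(1.5) = 80; p₁ = 1.5 − 0.1·80 = -6.5
Step 2: J′(-6.5) = -272; p₂ = -6.5 − 0.1·(-272) = 20.7
Step 3: J′(20.7) = 924.8; p₃ = 20.7 − 0.1·924.8 = -71.78
J′(p) at (-71.78) = -3144.32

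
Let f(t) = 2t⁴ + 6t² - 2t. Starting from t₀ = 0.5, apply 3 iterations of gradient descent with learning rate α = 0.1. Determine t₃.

0.1536

f′(t) = 8t³ + 12t - 2
t₁ = 0.5 − 0.1·5 = 0
t₂ = 0 − 0.1·(-2) = 0.2
t₃ = 0.2 − 0.1·0.464 = 0.1536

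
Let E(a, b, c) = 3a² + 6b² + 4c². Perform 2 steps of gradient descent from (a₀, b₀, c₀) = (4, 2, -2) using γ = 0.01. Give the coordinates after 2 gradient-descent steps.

(3.5344, 1.5488, -1.6928)

∇E = (6a, 12b, 8c)
(a₁, b₁, c₁) = (4, 2, -2) − 0.01·(24, 24, -16) = (3.76, 1.76, -1.84)
(a₂, b₂, c₂) = (3.76, 1.76, -1.84) − 0.01·(22.56, 21.12, -14.72) = (3.5344, 1.5488, -1.6928)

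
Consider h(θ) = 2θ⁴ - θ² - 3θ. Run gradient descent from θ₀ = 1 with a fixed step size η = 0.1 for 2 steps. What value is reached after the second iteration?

0.8656

h′(θ) = 8θ³ - 2θ - 3
θ₁ = 1 − 0.1·3 = 0.7
θ₂ = 0.7 − 0.1·(-1.656) = 0.8656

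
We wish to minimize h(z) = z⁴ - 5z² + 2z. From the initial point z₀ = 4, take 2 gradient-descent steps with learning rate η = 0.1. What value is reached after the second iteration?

h′(z) = 4z³ - 10z + 2
z₁ = 4 − 0.1·218 = -17.8
z₂ = -17.8 − 0.1·(-22379.008) = 2220.1008

2220.1008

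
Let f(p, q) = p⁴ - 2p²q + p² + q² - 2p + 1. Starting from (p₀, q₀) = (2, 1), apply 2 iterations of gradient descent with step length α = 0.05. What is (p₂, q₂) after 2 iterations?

∇f = (4p³ - 4pq + 2p - 2, -2p² + 2q)
Step 1: at (2, 1), ∇f = (26, -6) → (2, 1) − 0.05·(26, -6) = (0.7, 1.3)
Step 2: at (0.7, 1.3), ∇f = (-2.868, 1.62) → (0.7, 1.3) − 0.05·(-2.868, 1.62) = (0.8434, 1.219)

(0.8434, 1.219)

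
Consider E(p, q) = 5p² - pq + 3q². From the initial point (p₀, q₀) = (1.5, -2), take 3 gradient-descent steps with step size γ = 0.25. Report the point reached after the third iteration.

(-7.046875, 1.8046875)

∇E = (10p - q, -p + 6q)
Step 1: at (1.5, -2), ∇E = (17, -13.5) → (1.5, -2) − 0.25·(17, -13.5) = (-2.75, 1.375)
Step 2: at (-2.75, 1.375), ∇E = (-28.875, 11) → (-2.75, 1.375) − 0.25·(-28.875, 11) = (4.46875, -1.375)
Step 3: at (4.46875, -1.375), ∇E = (46.0625, -12.71875) → (4.46875, -1.375) − 0.25·(46.0625, -12.71875) = (-7.046875, 1.8046875)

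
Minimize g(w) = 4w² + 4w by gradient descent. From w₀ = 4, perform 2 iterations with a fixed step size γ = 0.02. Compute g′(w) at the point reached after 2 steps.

g′(w) = 8w + 4
Step 1: g′(4) = 36; w₁ = 4 − 0.02·36 = 3.28
Step 2: g′(3.28) = 30.24; w₂ = 3.28 − 0.02·30.24 = 2.6752
g′(w) at (2.6752) = 25.4016

25.4016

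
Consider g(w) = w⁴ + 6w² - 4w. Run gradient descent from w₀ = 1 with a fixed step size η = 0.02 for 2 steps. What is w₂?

0.62248192

g′(w) = 4w³ + 12w - 4
Step 1: g′(1) = 12; w₁ = 1 − 0.02·12 = 0.76
Step 2: g′(0.76) = 6.875904; w₂ = 0.76 − 0.02·6.875904 = 0.62248192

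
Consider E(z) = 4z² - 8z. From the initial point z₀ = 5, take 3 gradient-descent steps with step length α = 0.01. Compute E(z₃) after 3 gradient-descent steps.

E′(z) = 8z - 8
z₁ = 5 − 0.01·32 = 4.68
z₂ = 4.68 − 0.01·29.44 = 4.3856
z₃ = 4.3856 − 0.01·27.0848 = 4.114752
E(4.114752) = 34.806720086016

34.806720086016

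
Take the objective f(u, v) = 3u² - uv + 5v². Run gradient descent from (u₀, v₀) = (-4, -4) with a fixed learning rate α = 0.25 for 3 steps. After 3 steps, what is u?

-2.1875

∇f = (6u - v, -u + 10v)
(u₁, v₁) = (-4, -4) − 0.25·(-20, -36) = (1, 5)
(u₂, v₂) = (1, 5) − 0.25·(1, 49) = (0.75, -7.25)
(u₃, v₃) = (0.75, -7.25) − 0.25·(11.75, -73.25) = (-2.1875, 11.0625)
u = -2.1875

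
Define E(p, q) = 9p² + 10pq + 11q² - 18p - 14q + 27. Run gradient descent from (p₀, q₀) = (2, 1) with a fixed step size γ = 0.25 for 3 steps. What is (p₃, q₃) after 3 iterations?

(-232.5, -282.5)

∇E = (18p + 10q - 18, 10p + 22q - 14)
(p₁, q₁) = (2, 1) − 0.25·(28, 28) = (-5, -6)
(p₂, q₂) = (-5, -6) − 0.25·(-168, -196) = (37, 43)
(p₃, q₃) = (37, 43) − 0.25·(1078, 1302) = (-232.5, -282.5)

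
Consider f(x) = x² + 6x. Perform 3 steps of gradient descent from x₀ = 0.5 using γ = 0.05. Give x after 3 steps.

f′(x) = 2x + 6
Step 1: f′(0.5) = 7; x₁ = 0.5 − 0.05·7 = 0.15
Step 2: f′(0.15) = 6.3; x₂ = 0.15 − 0.05·6.3 = -0.165
Step 3: f′(-0.165) = 5.67; x₃ = -0.165 − 0.05·5.67 = -0.4485

-0.4485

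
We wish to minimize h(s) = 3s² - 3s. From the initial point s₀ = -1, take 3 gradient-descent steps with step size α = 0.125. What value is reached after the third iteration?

0.4765625

h′(s) = 6s - 3
s₁ = -1 − 0.125·(-9) = 0.125
s₂ = 0.125 − 0.125·(-2.25) = 0.40625
s₃ = 0.40625 − 0.125·(-0.5625) = 0.4765625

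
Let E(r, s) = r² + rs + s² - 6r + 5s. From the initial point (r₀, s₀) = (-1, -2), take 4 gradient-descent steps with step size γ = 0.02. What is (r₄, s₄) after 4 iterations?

∇E = (2r + s - 6, r + 2s + 5)
Step 1: at (-1, -2), ∇E = (-10, 0) → (-1, -2) − 0.02·(-10, 0) = (-0.8, -2)
Step 2: at (-0.8, -2), ∇E = (-9.6, 0.2) → (-0.8, -2) − 0.02·(-9.6, 0.2) = (-0.608, -2.004)
Step 3: at (-0.608, -2.004), ∇E = (-9.22, 0.384) → (-0.608, -2.004) − 0.02·(-9.22, 0.384) = (-0.4236, -2.01168)
Step 4: at (-0.4236, -2.01168), ∇E = (-8.85888, 0.55304) → (-0.4236, -2.01168) − 0.02·(-8.85888, 0.55304) = (-0.2464224, -2.0227408)

(-0.2464224, -2.0227408)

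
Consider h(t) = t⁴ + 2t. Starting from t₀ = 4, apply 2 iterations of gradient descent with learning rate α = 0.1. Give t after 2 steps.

h′(t) = 4t³ + 2
t₁ = 4 − 0.1·258 = -21.8
t₂ = -21.8 − 0.1·(-41438.928) = 4122.0928

4122.0928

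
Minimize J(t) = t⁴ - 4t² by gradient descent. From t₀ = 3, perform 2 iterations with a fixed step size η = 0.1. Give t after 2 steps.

53.2656

J′(t) = 4t³ - 8t
Step 1: J′(3) = 84; t₁ = 3 − 0.1·84 = -5.4
Step 2: J′(-5.4) = -586.656; t₂ = -5.4 − 0.1·(-586.656) = 53.2656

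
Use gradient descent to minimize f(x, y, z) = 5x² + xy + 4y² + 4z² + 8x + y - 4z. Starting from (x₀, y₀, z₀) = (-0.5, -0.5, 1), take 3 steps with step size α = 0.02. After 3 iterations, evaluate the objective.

-3.408875042464

∇f = (10x + y + 8, x + 8y + 1, 8z - 4)
Step 1: at (-0.5, -0.5, 1), ∇f = (2.5, -3.5, 4) → (-0.5, -0.5, 1) − 0.02·(2.5, -3.5, 4) = (-0.55, -0.43, 0.92)
Step 2: at (-0.55, -0.43, 0.92), ∇f = (2.07, -2.99, 3.36) → (-0.55, -0.43, 0.92) − 0.02·(2.07, -2.99, 3.36) = (-0.5914, -0.3702, 0.8528)
Step 3: at (-0.5914, -0.3702, 0.8528), ∇f = (1.7158, -2.553, 2.8224) → (-0.5914, -0.3702, 0.8528) − 0.02·(1.7158, -2.553, 2.8224) = (-0.625716, -0.31914, 0.796352)
f(-0.625716, -0.31914, 0.796352) = -3.408875042464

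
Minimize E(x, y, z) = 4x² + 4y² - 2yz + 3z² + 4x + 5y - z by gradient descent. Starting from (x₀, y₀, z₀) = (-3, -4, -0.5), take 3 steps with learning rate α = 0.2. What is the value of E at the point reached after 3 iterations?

∇E = (8x + 4, 8y - 2z + 5, -2y + 6z - 1)
(x₁, y₁, z₁) = (-3, -4, -0.5) − 0.2·(-20, -26, 4) = (1, 1.2, -1.3)
(x₂, y₂, z₂) = (1, 1.2, -1.3) − 0.2·(12, 17.2, -11.2) = (-1.4, -2.24, 0.94)
(x₃, y₃, z₃) = (-1.4, -2.24, 0.94) − 0.2·(-7.2, -14.8, 9.12) = (0.04, 0.72, -0.884)
E(0.04, 0.72, -0.884) = 10.341328

10.341328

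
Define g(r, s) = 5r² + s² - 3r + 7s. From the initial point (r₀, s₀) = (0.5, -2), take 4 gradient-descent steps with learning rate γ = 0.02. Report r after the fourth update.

∇g = (10r - 3, 2s + 7)
(r₁, s₁) = (0.5, -2) − 0.02·(2, 3) = (0.46, -2.06)
(r₂, s₂) = (0.46, -2.06) − 0.02·(1.6, 2.88) = (0.428, -2.1176)
(r₃, s₃) = (0.428, -2.1176) − 0.02·(1.28, 2.7648) = (0.4024, -2.172896)
(r₄, s₄) = (0.4024, -2.172896) − 0.02·(1.024, 2.654208) = (0.38192, -2.22598016)
r = 0.38192

0.38192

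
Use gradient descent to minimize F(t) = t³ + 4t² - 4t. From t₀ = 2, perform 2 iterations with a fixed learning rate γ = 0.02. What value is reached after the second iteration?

1.218176

F′(t) = 3t² + 8t - 4
t₁ = 2 − 0.02·24 = 1.52
t₂ = 1.52 − 0.02·15.0912 = 1.218176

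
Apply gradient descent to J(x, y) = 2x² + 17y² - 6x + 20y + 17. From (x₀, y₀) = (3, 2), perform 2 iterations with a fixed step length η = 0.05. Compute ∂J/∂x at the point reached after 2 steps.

∇J = (4x - 6, 34y + 20)
Step 1: at (3, 2), ∇J = (6, 88) → (3, 2) − 0.05·(6, 88) = (2.7, -2.4)
Step 2: at (2.7, -2.4), ∇J = (4.8, -61.6) → (2.7, -2.4) − 0.05·(4.8, -61.6) = (2.46, 0.68)
∂J/∂x at (2.46, 0.68) = 3.84

3.84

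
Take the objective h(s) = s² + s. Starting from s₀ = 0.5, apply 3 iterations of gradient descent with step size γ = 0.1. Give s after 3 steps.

h′(s) = 2s + 1
Step 1: h′(0.5) = 2; s₁ = 0.5 − 0.1·2 = 0.3
Step 2: h′(0.3) = 1.6; s₂ = 0.3 − 0.1·1.6 = 0.14
Step 3: h′(0.14) = 1.28; s₃ = 0.14 − 0.1·1.28 = 0.012

0.012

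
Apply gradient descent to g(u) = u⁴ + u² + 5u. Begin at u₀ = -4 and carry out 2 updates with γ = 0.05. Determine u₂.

-135.578475

g′(u) = 4u³ + 2u + 5
Step 1: g′(-4) = -259; u₁ = -4 − 0.05·(-259) = 8.95
Step 2: g′(8.95) = 2890.5695; u₂ = 8.95 − 0.05·2890.5695 = -135.578475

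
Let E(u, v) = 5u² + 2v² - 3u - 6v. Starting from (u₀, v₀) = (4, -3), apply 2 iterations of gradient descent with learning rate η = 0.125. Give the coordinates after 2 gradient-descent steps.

(0.53125, 0.375)

∇E = (10u - 3, 4v - 6)
(u₁, v₁) = (4, -3) − 0.125·(37, -18) = (-0.625, -0.75)
(u₂, v₂) = (-0.625, -0.75) − 0.125·(-9.25, -9) = (0.53125, 0.375)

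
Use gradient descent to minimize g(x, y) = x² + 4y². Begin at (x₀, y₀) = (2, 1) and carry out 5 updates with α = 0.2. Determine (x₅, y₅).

∇g = (2x, 8y)
(x₁, y₁) = (2, 1) − 0.2·(4, 8) = (1.2, -0.6)
(x₂, y₂) = (1.2, -0.6) − 0.2·(2.4, -4.8) = (0.72, 0.36)
(x₃, y₃) = (0.72, 0.36) − 0.2·(1.44, 2.88) = (0.432, -0.216)
(x₄, y₄) = (0.432, -0.216) − 0.2·(0.864, -1.728) = (0.2592, 0.1296)
(x₅, y₅) = (0.2592, 0.1296) − 0.2·(0.5184, 1.0368) = (0.15552, -0.07776)

(0.15552, -0.07776)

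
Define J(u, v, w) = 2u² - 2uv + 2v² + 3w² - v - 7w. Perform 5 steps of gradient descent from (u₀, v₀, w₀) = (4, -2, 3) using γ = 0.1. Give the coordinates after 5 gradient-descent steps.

(0.444, 0.54752, 1.18544)

∇J = (4u - 2v, -2u + 4v - 1, 6w - 7)
Step 1: at (4, -2, 3), ∇J = (20, -17, 11) → (4, -2, 3) − 0.1·(20, -17, 11) = (2, -0.3, 1.9)
Step 2: at (2, -0.3, 1.9), ∇J = (8.6, -6.2, 4.4) → (2, -0.3, 1.9) − 0.1·(8.6, -6.2, 4.4) = (1.14, 0.32, 1.46)
Step 3: at (1.14, 0.32, 1.46), ∇J = (3.92, -2, 1.76) → (1.14, 0.32, 1.46) − 0.1·(3.92, -2, 1.76) = (0.748, 0.52, 1.284)
Step 4: at (0.748, 0.52, 1.284), ∇J = (1.952, -0.416, 0.704) → (0.748, 0.52, 1.284) − 0.1·(1.952, -0.416, 0.704) = (0.5528, 0.5616, 1.2136)
Step 5: at (0.5528, 0.5616, 1.2136), ∇J = (1.088, 0.1408, 0.2816) → (0.5528, 0.5616, 1.2136) − 0.1·(1.088, 0.1408, 0.2816) = (0.444, 0.54752, 1.18544)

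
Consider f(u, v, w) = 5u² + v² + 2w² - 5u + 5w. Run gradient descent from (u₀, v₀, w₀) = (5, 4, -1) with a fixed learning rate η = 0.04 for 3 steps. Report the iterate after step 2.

(2.12, 3.3856, -1.0736)

∇f = (10u - 5, 2v, 4w + 5)
Step 1: at (5, 4, -1), ∇f = (45, 8, 1) → (5, 4, -1) − 0.04·(45, 8, 1) = (3.2, 3.68, -1.04)
Step 2: at (3.2, 3.68, -1.04), ∇f = (27, 7.36, 0.84) → (3.2, 3.68, -1.04) − 0.04·(27, 7.36, 0.84) = (2.12, 3.3856, -1.0736)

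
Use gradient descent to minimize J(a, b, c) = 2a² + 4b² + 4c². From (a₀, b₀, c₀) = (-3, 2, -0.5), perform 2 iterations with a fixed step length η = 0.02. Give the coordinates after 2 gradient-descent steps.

∇J = (4a, 8b, 8c)
(a₁, b₁, c₁) = (-3, 2, -0.5) − 0.02·(-12, 16, -4) = (-2.76, 1.68, -0.42)
(a₂, b₂, c₂) = (-2.76, 1.68, -0.42) − 0.02·(-11.04, 13.44, -3.36) = (-2.5392, 1.4112, -0.3528)

(-2.5392, 1.4112, -0.3528)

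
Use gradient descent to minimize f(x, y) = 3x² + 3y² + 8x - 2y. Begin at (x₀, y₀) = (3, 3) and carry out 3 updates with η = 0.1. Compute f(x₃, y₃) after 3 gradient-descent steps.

∇f = (6x + 8, 6y - 2)
(x₁, y₁) = (3, 3) − 0.1·(26, 16) = (0.4, 1.4)
(x₂, y₂) = (0.4, 1.4) − 0.1·(10.4, 6.4) = (-0.64, 0.76)
(x₃, y₃) = (-0.64, 0.76) − 0.1·(4.16, 2.56) = (-1.056, 0.504)
f(-1.056, 0.504) = -5.348544

-5.348544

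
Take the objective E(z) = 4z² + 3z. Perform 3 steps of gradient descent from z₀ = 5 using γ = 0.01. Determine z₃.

3.810448

E′(z) = 8z + 3
Step 1: E′(5) = 43; z₁ = 5 − 0.01·43 = 4.57
Step 2: E′(4.57) = 39.56; z₂ = 4.57 − 0.01·39.56 = 4.1744
Step 3: E′(4.1744) = 36.3952; z₃ = 4.1744 − 0.01·36.3952 = 3.810448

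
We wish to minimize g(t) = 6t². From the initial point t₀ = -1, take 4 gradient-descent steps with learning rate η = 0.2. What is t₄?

g′(t) = 12t
Step 1: g′(-1) = -12; t₁ = -1 − 0.2·(-12) = 1.4
Step 2: g′(1.4) = 16.8; t₂ = 1.4 − 0.2·16.8 = -1.96
Step 3: g′(-1.96) = -23.52; t₃ = -1.96 − 0.2·(-23.52) = 2.744
Step 4: g′(2.744) = 32.928; t₄ = 2.744 − 0.2·32.928 = -3.8416

-3.8416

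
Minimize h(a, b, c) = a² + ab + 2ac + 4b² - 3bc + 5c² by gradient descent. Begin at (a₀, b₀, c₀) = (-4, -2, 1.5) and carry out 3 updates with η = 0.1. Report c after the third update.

0.689

∇h = (2a + b + 2c, a + 8b - 3c, 2a - 3b + 10c)
(a₁, b₁, c₁) = (-4, -2, 1.5) − 0.1·(-7, -24.5, 13) = (-3.3, 0.45, 0.2)
(a₂, b₂, c₂) = (-3.3, 0.45, 0.2) − 0.1·(-5.75, -0.3, -5.95) = (-2.725, 0.48, 0.795)
(a₃, b₃, c₃) = (-2.725, 0.48, 0.795) − 0.1·(-3.38, -1.27, 1.06) = (-2.387, 0.607, 0.689)
c = 0.689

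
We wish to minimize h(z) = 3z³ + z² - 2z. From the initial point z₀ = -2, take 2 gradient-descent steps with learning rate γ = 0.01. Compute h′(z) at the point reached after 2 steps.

h′(z) = 9z² + 2z - 2
z₁ = -2 − 0.01·30 = -2.3
z₂ = -2.3 − 0.01·41.01 = -2.7101
h′(z) at (-2.7101) = 58.68157809

58.68157809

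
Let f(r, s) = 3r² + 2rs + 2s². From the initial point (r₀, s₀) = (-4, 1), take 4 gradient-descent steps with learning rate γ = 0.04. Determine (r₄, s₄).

(-1.595648, 1.18688)

∇f = (6r + 2s, 2r + 4s)
(r₁, s₁) = (-4, 1) − 0.04·(-22, -4) = (-3.12, 1.16)
(r₂, s₂) = (-3.12, 1.16) − 0.04·(-16.4, -1.6) = (-2.464, 1.224)
(r₃, s₃) = (-2.464, 1.224) − 0.04·(-12.336, -0.032) = (-1.97056, 1.22528)
(r₄, s₄) = (-1.97056, 1.22528) − 0.04·(-9.3728, 0.96) = (-1.595648, 1.18688)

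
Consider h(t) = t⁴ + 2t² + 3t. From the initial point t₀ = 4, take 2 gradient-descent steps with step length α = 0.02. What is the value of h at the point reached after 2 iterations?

1.10168721

h′(t) = 4t³ + 4t + 3
t₁ = 4 − 0.02·275 = -1.5
t₂ = -1.5 − 0.02·(-16.5) = -1.17
h(-1.17) = 1.10168721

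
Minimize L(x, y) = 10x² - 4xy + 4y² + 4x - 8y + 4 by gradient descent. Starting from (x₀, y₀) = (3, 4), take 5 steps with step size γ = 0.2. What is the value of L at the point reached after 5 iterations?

∇L = (20x - 4y + 4, -4x + 8y - 8)
(x₁, y₁) = (3, 4) − 0.2·(48, 12) = (-6.6, 1.6)
(x₂, y₂) = (-6.6, 1.6) − 0.2·(-134.4, 31.2) = (20.28, -4.64)
(x₃, y₃) = (20.28, -4.64) − 0.2·(428.16, -126.24) = (-65.352, 20.608)
(x₄, y₄) = (-65.352, 20.608) − 0.2·(-1385.472, 418.272) = (211.7424, -63.0464)
(x₅, y₅) = (211.7424, -63.0464) − 0.2·(4491.0336, -1359.3408) = (-686.46432, 208.82176)
L(-686.46432, 208.82176) = 5455741.0546870272

5455741.0546870272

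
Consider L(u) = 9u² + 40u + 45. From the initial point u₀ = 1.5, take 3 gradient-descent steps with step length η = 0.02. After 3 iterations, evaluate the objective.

9.124492529664

L′(u) = 18u + 40
u₁ = 1.5 − 0.02·67 = 0.16
u₂ = 0.16 − 0.02·42.88 = -0.6976
u₃ = -0.6976 − 0.02·27.4432 = -1.246464
L(-1.246464) = 9.124492529664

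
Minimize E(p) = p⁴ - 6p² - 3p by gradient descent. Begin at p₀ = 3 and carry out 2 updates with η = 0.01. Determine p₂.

2.12414436

E′(p) = 4p³ - 12p - 3
Step 1: E′(3) = 69; p₁ = 3 − 0.01·69 = 2.31
Step 2: E′(2.31) = 18.585564; p₂ = 2.31 − 0.01·18.585564 = 2.12414436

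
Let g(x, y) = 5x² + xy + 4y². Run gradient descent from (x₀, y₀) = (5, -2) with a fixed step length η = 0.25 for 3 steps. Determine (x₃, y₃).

∇g = (10x + y, x + 8y)
(x₁, y₁) = (5, -2) − 0.25·(48, -11) = (-7, 0.75)
(x₂, y₂) = (-7, 0.75) − 0.25·(-69.25, -1) = (10.3125, 1)
(x₃, y₃) = (10.3125, 1) − 0.25·(104.125, 18.3125) = (-15.71875, -3.578125)

(-15.71875, -3.578125)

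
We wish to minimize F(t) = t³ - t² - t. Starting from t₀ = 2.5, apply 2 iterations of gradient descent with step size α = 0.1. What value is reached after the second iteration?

1.1198125

F′(t) = 3t² - 2t - 1
t₁ = 2.5 − 0.1·12.75 = 1.225
t₂ = 1.225 − 0.1·1.051875 = 1.1198125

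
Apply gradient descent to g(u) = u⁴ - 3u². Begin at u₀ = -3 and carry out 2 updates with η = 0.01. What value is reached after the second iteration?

-1.85556

g′(u) = 4u³ - 6u
Step 1: g′(-3) = -90; u₁ = -3 − 0.01·(-90) = -2.1
Step 2: g′(-2.1) = -24.444; u₂ = -2.1 − 0.01·(-24.444) = -1.85556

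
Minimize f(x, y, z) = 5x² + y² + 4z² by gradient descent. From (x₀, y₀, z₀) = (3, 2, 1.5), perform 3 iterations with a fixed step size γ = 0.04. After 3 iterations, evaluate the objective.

5.414747348992

∇f = (10x, 2y, 8z)
(x₁, y₁, z₁) = (3, 2, 1.5) − 0.04·(30, 4, 12) = (1.8, 1.84, 1.02)
(x₂, y₂, z₂) = (1.8, 1.84, 1.02) − 0.04·(18, 3.68, 8.16) = (1.08, 1.6928, 0.6936)
(x₃, y₃, z₃) = (1.08, 1.6928, 0.6936) − 0.04·(10.8, 3.3856, 5.5488) = (0.648, 1.557376, 0.471648)
f(0.648, 1.557376, 0.471648) = 5.414747348992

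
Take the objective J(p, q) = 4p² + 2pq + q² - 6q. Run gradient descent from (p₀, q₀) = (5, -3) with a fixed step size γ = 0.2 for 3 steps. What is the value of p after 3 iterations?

-1.416

∇J = (8p + 2q, 2p + 2q - 6)
(p₁, q₁) = (5, -3) − 0.2·(34, -2) = (-1.8, -2.6)
(p₂, q₂) = (-1.8, -2.6) − 0.2·(-19.6, -14.8) = (2.12, 0.36)
(p₃, q₃) = (2.12, 0.36) − 0.2·(17.68, -1.04) = (-1.416, 0.568)
p = -1.416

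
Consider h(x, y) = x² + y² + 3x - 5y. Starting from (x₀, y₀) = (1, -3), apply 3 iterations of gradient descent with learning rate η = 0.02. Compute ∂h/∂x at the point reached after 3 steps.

4.42368

∇h = (2x + 3, 2y - 5)
Step 1: at (1, -3), ∇h = (5, -11) → (1, -3) − 0.02·(5, -11) = (0.9, -2.78)
Step 2: at (0.9, -2.78), ∇h = (4.8, -10.56) → (0.9, -2.78) − 0.02·(4.8, -10.56) = (0.804, -2.5688)
Step 3: at (0.804, -2.5688), ∇h = (4.608, -10.1376) → (0.804, -2.5688) − 0.02·(4.608, -10.1376) = (0.71184, -2.366048)
∂h/∂x at (0.71184, -2.366048) = 4.42368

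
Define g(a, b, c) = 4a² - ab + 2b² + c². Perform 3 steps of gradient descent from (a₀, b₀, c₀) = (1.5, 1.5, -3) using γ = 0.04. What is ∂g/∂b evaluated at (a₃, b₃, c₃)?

∇g = (8a - b, -a + 4b, 2c)
(a₁, b₁, c₁) = (1.5, 1.5, -3) − 0.04·(10.5, 4.5, -6) = (1.08, 1.32, -2.76)
(a₂, b₂, c₂) = (1.08, 1.32, -2.76) − 0.04·(7.32, 4.2, -5.52) = (0.7872, 1.152, -2.5392)
(a₃, b₃, c₃) = (0.7872, 1.152, -2.5392) − 0.04·(5.1456, 3.8208, -5.0784) = (0.581376, 0.999168, -2.336064)
∂g/∂b at (0.581376, 0.999168, -2.336064) = 3.415296

3.415296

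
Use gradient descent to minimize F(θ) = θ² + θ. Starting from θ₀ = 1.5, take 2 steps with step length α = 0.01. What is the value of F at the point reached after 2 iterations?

3.43947264

F′(θ) = 2θ + 1
Step 1: F′(1.5) = 4; θ₁ = 1.5 − 0.01·4 = 1.46
Step 2: F′(1.46) = 3.92; θ₂ = 1.46 − 0.01·3.92 = 1.4208
F(1.4208) = 3.43947264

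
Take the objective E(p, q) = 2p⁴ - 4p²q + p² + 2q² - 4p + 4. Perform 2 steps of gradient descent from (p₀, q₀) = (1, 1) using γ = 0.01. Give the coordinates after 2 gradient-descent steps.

(1.03630336, 1.001616)

∇E = (8p³ - 8pq + 2p - 4, -4p² + 4q)
(p₁, q₁) = (1, 1) − 0.01·(-2, 0) = (1.02, 1)
(p₂, q₂) = (1.02, 1) − 0.01·(-1.630336, -0.1616) = (1.03630336, 1.001616)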